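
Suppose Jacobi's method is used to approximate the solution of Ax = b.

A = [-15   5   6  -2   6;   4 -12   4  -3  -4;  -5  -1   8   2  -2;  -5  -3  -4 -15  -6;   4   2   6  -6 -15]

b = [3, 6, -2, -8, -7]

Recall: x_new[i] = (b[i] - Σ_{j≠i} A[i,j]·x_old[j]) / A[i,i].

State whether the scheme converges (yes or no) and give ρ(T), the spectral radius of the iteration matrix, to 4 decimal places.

Let D = diag(-15, -12, 8, -15, -15); L, U the strict triangles.
T_J = -D⁻¹(L+U): T[0,2] = -(6)/(-15) = +0.4000; T[0,0] = 0.
  T[0,:] = [+0.0000, +0.3333, +0.4000, -0.1333, +0.4000]
  T[1,:] = [+0.3333, +0.0000, +0.3333, -0.2500, -0.3333]
  T[2,:] = [+0.6250, +0.1250, +0.0000, -0.2500, +0.2500]
  T[3,:] = [-0.3333, -0.2000, -0.2667, +0.0000, -0.4000]
  T[4,:] = [+0.2667, +0.1333, +0.4000, -0.4000, +0.0000]
|eigenvalues of T|: 1.1341, 0.5461, 0.5461, 0.1827, 0.0703.
ρ = 1.1341; 1.1341 > 1, so it fails to converge.

no, ρ = 1.1341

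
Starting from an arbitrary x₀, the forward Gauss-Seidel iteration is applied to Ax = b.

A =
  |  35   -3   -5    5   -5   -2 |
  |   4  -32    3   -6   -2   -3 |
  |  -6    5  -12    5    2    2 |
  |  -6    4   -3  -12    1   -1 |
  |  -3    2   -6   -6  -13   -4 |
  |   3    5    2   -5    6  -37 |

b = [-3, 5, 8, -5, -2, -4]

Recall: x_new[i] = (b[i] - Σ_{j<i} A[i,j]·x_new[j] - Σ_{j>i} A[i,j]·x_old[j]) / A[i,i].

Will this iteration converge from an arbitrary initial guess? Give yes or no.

yes

Diagonal D = diag(35, -32, -12, -12, -13, -37); L, U strict lower/upper.
Gauss-Seidel: T = -(D+L)⁻¹U, row 0 first, T[0,1] = -(-3)/(35) = +0.0857; later rows by forward substitution.
  T[0,:] = [+0.0000, +0.0857, +0.1429, -0.1429, +0.1429, +0.0571]
  T[1,:] = [+0.0000, +0.0107, +0.1116, -0.2054, -0.0446, -0.0866]
  T[2,:] = [+0.0000, -0.0384, -0.0249, +0.4025, +0.0766, +0.1020]
  T[3,:] = [+0.0000, -0.0297, -0.0280, -0.0977, -0.0221, -0.1663]
  T[4,:] = [+0.0000, +0.0133, +0.0086, -0.1393, -0.0650, -0.3045]
  T[5,:] = [+0.0000, +0.0125, +0.0305, -0.0270, +0.0021, -0.0285]
moduli |λ_i(T)| = 0.2071, 0.1314, 0.1314, 0.0441, 0.0441, 0.0000.
ρ = 0.2071; 0.2071 < 1 ⇒ converges.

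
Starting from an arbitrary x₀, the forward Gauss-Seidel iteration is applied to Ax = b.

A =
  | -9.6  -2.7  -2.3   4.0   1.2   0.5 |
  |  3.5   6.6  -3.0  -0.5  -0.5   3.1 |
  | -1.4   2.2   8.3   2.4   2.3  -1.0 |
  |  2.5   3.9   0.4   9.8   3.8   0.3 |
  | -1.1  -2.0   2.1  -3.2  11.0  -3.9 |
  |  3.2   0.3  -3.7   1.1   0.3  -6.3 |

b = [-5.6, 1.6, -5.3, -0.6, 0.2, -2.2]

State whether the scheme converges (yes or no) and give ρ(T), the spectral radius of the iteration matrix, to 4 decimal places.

Write A = D+L+U with D = diag(-9.6, 6.6, 8.3, 9.8, 11, -6.3).
T_GS = -(D+L)⁻¹U: row 0 first, T[0,3] = -(4)/(-9.6) = +0.4167; later rows by forward substitution.
  T[0,:] = [+0.0000  -0.2813  -0.2396  +0.4167  +0.1250  +0.0521]
  T[1,:] = [+0.0000  +0.1491  +0.5816  -0.1452  +0.0095  -0.4973]
  T[2,:] = [+0.0000  -0.0870  -0.1946  -0.1804  -0.2585  +0.2611]
  T[3,:] = [+0.0000  +0.0159  -0.1624  -0.0411  -0.4129  +0.1434]
  T[4,:] = [+0.0000  +0.0202  +0.0717  +0.0377  -0.0565  +0.2612]
  T[5,:] = [+0.0000  -0.0809  -0.0047  +0.3053  +0.1410  -0.1131]
|eigenvalues of T|: 0.5591, 0.2969, 0.2969, 0.2288, 0.2288, 0.0000.
spectral radius ρ = 0.5591; 0.5591 < 1: convergent.

yes, ρ = 0.5591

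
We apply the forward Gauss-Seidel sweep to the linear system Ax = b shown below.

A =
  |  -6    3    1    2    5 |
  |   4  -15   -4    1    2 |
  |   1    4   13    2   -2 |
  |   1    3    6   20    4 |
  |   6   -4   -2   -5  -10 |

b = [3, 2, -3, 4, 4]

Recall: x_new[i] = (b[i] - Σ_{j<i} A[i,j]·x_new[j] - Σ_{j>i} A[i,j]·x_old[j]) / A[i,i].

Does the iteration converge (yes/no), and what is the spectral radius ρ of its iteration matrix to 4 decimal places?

yes, ρ = 0.5841

Diagonal D = diag(-6, -15, 13, 20, -10); L, U strict lower/upper.
GS T = -(D+L)⁻¹U: row 0 first, T[0,1] = -(3)/(-6) = +0.5000; later rows by forward substitution.
  T[0,:] = [+0.0000, +0.5000, +0.1667, +0.3333, +0.8333]
  T[1,:] = [+0.0000, +0.1333, -0.2222, +0.1556, +0.3556]
  T[2,:] = [+0.0000, -0.0795, +0.0556, -0.2274, -0.0197]
  T[3,:] = [+0.0000, -0.0212, +0.0083, +0.0282, -0.2891]
  T[4,:] = [+0.0000, +0.2731, +0.1736, +0.1691, +0.5063]
moduli |λ_i(T)| = 0.5841, 0.2618, 0.1269, 0.1269, 0.0000.
ρ = 0.5841; 0.5841 < 1: convergent.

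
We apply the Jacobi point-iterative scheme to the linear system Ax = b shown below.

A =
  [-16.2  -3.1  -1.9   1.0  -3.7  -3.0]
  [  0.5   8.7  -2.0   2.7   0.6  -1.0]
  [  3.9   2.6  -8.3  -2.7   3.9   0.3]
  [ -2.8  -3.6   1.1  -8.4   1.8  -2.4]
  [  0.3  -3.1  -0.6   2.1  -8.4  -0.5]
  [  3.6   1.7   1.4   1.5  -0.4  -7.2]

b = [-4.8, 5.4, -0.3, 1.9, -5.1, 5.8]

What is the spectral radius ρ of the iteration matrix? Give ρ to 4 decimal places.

Write A = D+L+U with D = diag(-16.2, 8.7, -8.3, -8.4, -8.4, -7.2).
T_J = -D⁻¹(L+U): T[5,0] = -(3.6)/(-7.2) = +0.5000; T[5,5] = 0.
  T[0,:] = [+0.0000 -0.1914 -0.1173 +0.0617 -0.2284 -0.1852]
  T[1,:] = [-0.0575 +0.0000 +0.2299 -0.3103 -0.0690 +0.1149]
  T[2,:] = [+0.4699 +0.3133 +0.0000 -0.3253 +0.4699 +0.0361]
  T[3,:] = [-0.3333 -0.4286 +0.1310 +0.0000 +0.2143 -0.2857]
  T[4,:] = [+0.0357 -0.3690 -0.0714 +0.2500 +0.0000 -0.0595]
  T[5,:] = [+0.5000 +0.2361 +0.1944 +0.2083 -0.0556 +0.0000]
|λ(T)| sorted: 0.5480, 0.4316, 0.4118, 0.4118, 0.3896, 0.3896.
spectral radius ρ = 0.5480; 0.5480 < 1, so it converges for any x₀.

0.5480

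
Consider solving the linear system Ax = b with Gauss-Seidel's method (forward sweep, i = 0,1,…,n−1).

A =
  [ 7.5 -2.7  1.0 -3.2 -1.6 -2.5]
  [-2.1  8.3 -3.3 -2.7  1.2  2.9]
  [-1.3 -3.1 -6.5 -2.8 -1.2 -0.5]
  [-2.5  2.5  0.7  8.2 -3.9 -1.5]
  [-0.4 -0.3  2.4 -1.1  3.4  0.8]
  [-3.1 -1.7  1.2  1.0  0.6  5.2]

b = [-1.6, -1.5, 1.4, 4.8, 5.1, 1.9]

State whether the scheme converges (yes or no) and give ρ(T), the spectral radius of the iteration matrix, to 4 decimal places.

Write A = D+L+U with D = diag(7.5, 8.3, -6.5, 8.2, 3.4, 5.2).
T_GS = -(D+L)⁻¹U: row 0 first, T[0,1] = -(-2.7)/(7.5) = +0.3600; later rows by forward substitution.
  T[0,:] = [+0.0000 +0.3600 -0.1333 +0.4267 +0.2133 +0.3333]
  T[1,:] = [+0.0000 +0.0911 +0.3639 +0.4333 -0.0906 -0.2651]
  T[2,:] = [+0.0000 -0.1154 -0.1469 -0.7227 -0.1841 -0.0172]
  T[3,:] = [+0.0000 +0.0918 -0.1390 +0.0597 +0.5840 +0.3668]
  T[4,:] = [+0.0000 +0.1616 +0.0751 +0.6179 +0.3360 -0.0887]
  T[5,:] = [+0.0000 +0.2347 +0.0914 +0.4800 -0.0110 +0.0557]
eigenvalue magnitudes: 0.8730, 0.6431, 0.2052, 0.2052, 0.1741, 0.0000.
spectral radius ρ = 0.8730; 0.8730 < 1: convergent.

yes, ρ = 0.8730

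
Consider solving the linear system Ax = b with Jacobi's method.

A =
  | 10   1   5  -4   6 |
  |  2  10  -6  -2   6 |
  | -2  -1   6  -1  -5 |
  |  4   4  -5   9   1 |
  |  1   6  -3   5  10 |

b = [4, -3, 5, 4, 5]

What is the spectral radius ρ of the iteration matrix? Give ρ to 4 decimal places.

1.1716

A = D + L + U where D = diag(10, 10, 6, 9, 10).
Jacobi T = -D⁻¹(L+U): T[4,3] = -(5)/(10) = -0.5000; T[4,4] = 0.
  T[0,:] = [+0.0000 -0.1000 -0.5000 +0.4000 -0.6000]
  T[1,:] = [-0.2000 +0.0000 +0.6000 +0.2000 -0.6000]
  T[2,:] = [+0.3333 +0.1667 +0.0000 +0.1667 +0.8333]
  T[3,:] = [-0.4444 -0.4444 +0.5556 +0.0000 -0.1111]
  T[4,:] = [-0.1000 -0.6000 +0.3000 -0.5000 +0.0000]
eigenvalue magnitudes: 1.1716, 0.7582, 0.7582, 0.3782, 0.3782.
spectral radius ρ = 1.1716; 1.1716 > 1, so it fails to converge.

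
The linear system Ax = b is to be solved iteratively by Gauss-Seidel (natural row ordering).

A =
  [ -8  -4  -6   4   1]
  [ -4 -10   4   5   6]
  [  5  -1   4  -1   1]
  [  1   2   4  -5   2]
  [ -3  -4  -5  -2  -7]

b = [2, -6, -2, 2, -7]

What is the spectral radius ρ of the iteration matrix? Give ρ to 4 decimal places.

Write A = D+L+U with D = diag(-8, -10, 4, -5, -7).
Gauss-Seidel: T = -(D+L)⁻¹U, row 0 first, T[0,4] = -(1)/(-8) = +0.1250; later rows by forward substitution.
  T[0,:] = [+0.0000  -0.5000  -0.7500  +0.5000  +0.1250]
  T[1,:] = [+0.0000  +0.2000  +0.7000  +0.3000  +0.5500]
  T[2,:] = [+0.0000  +0.6750  +1.1125  -0.3000  -0.2687]
  T[3,:] = [+0.0000  +0.5200  +1.0200  -0.0200  +0.4300]
  T[4,:] = [+0.0000  -0.5307  -1.1646  -0.1657  -0.2987]
|eigenvalues of T|: 1.3955, 0.2666, 0.2666, 0.0864, 0.0000.
ρ(T) = max|λ| = 1.3955; 1.3955 > 1, so it fails to converge.

1.3955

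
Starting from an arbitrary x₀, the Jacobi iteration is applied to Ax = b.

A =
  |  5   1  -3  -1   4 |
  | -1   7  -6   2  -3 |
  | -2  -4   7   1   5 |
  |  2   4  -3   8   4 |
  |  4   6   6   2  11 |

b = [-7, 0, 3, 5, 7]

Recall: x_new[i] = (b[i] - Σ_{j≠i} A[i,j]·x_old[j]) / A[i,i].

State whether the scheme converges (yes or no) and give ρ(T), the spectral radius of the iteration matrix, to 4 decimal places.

A = D + L + U where D = diag(5, 7, 7, 8, 11).
Jacobi: T = -D⁻¹(L+U), T[0,3] = -(-1)/(5) = +0.2000; T[0,0] = 0.
  T[0,:] = [+0.0000 -0.2000 +0.6000 +0.2000 -0.8000]
  T[1,:] = [+0.1429 +0.0000 +0.8571 -0.2857 +0.4286]
  T[2,:] = [+0.2857 +0.5714 +0.0000 -0.1429 -0.7143]
  T[3,:] = [-0.2500 -0.5000 +0.3750 +0.0000 -0.5000]
  T[4,:] = [-0.3636 -0.5455 -0.5455 -0.1818 +0.0000]
eigenvalue magnitudes: 1.2273, 0.8684, 0.8684, 0.1645, 0.1645.
ρ(T) = max|λ| = 1.2273; 1.2273 > 1: divergent.

no, ρ = 1.2273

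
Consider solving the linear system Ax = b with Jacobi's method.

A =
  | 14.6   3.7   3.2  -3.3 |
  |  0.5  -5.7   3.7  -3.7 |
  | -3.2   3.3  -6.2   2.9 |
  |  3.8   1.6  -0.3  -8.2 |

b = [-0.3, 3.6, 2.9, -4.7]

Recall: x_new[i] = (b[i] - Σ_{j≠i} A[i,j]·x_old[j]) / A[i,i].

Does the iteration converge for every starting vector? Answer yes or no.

Let D = diag(14.6, -5.7, -6.2, -8.2); L, U the strict triangles.
Jacobi: T = -D⁻¹(L+U), T[3,2] = -(-0.3)/(-8.2) = -0.0366; T[3,3] = 0.
  T[0,:] = [+0.0000, -0.2534, -0.2192, +0.2260]
  T[1,:] = [+0.0877, +0.0000, +0.6491, -0.6491]
  T[2,:] = [-0.5161, +0.5323, +0.0000, +0.4677]
  T[3,:] = [+0.4634, +0.1951, -0.0366, +0.0000]
eigenvalue magnitudes: 0.7586, 0.5629, 0.5629, 0.1523.
ρ(T) = max|λ| = 0.7586; 0.7586 < 1, so it converges for any x₀.

yes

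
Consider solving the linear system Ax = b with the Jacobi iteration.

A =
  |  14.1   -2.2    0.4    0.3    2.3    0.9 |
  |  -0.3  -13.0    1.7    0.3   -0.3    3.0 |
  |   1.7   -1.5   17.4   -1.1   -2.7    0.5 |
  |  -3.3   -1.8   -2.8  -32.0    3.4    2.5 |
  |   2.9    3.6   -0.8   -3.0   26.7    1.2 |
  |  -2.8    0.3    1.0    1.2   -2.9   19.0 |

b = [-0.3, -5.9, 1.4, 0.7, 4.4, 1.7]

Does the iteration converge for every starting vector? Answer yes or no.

Diagonal D = diag(14.1, -13, 17.4, -32, 26.7, 19); L, U strict lower/upper.
T_J = -D⁻¹(L+U): T[5,3] = -(1.2)/(19) = -0.0632; T[5,5] = 0.
  T[0,:] = [+0.0000 +0.1560 -0.0284 -0.0213 -0.1631 -0.0638]
  T[1,:] = [-0.0231 +0.0000 +0.1308 +0.0231 -0.0231 +0.2308]
  T[2,:] = [-0.0977 +0.0862 +0.0000 +0.0632 +0.1552 -0.0287]
  T[3,:] = [-0.1031 -0.0563 -0.0875 +0.0000 +0.1062 +0.0781]
  T[4,:] = [-0.1086 -0.1348 +0.0300 +0.1124 +0.0000 -0.0449]
  T[5,:] = [+0.1474 -0.0158 -0.0526 -0.0632 +0.1526 +0.0000]
|eigenvalues of T|: 0.2288, 0.1810, 0.1810, 0.1741, 0.1741, 0.0572.
spectral radius ρ = 0.2288; 0.2288 < 1, so it converges for any x₀.

yes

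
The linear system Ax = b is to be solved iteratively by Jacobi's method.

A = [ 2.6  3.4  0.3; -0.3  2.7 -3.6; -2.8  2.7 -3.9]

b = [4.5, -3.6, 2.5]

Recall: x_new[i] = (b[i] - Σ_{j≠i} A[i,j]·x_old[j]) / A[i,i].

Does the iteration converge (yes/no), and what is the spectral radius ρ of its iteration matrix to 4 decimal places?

Split A = D + L + U, D = diag(2.6, 2.7, -3.9).
T_J = -D⁻¹(L+U): T[2,1] = -(2.7)/(-3.9) = +0.6923; T[2,2] = 0.
  T[0,:] = [+0.0000 -1.3077 -0.1154]
  T[1,:] = [+0.1111 +0.0000 +1.3333]
  T[2,:] = [-0.7179 +0.6923 +0.0000]
|λ(T)| sorted: 1.3378, 0.9639, 0.9639.
ρ(T) = max|λ| = 1.3378; 1.3378 > 1 ⇒ diverges.

no, ρ = 1.3378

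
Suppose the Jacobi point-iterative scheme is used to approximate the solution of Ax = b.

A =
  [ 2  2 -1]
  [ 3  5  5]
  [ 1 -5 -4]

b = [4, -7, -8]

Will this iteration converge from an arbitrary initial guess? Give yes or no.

no

Split A = D + L + U, D = diag(2, 5, -4).
Jacobi: T = -D⁻¹(L+U), T[2,0] = -(1)/(-4) = +0.2500; T[2,2] = 0.
  T[0,:] = [+0.0000 -1.0000 +0.5000]
  T[1,:] = [-0.6000 +0.0000 -1.0000]
  T[2,:] = [+0.2500 -1.2500 +0.0000]
|roots of det(T-λI)|: 1.5428, 1.2072, 0.3356.
ρ = 1.5428; 1.5428 > 1, so it fails to converge.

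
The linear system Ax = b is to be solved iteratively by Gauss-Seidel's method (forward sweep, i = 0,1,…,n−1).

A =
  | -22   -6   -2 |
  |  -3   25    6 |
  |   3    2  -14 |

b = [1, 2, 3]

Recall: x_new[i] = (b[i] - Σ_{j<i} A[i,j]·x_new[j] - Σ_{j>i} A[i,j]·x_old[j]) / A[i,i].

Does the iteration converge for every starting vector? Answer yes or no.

Diagonal D = diag(-22, 25, -14); L, U strict lower/upper.
T_GS = -(D+L)⁻¹U: row 0 first, T[0,1] = -(-6)/(-22) = -0.2727; later rows by forward substitution.
  T[0,:] = [+0.0000 -0.2727 -0.0909]
  T[1,:] = [+0.0000 -0.0327 -0.2509]
  T[2,:] = [+0.0000 -0.0631 -0.0553]
|eigenvalues of T|: 0.1704, 0.0823, 0.0000.
ρ(T) = max|λ| = 0.1704; 0.1704 < 1: convergent.

yes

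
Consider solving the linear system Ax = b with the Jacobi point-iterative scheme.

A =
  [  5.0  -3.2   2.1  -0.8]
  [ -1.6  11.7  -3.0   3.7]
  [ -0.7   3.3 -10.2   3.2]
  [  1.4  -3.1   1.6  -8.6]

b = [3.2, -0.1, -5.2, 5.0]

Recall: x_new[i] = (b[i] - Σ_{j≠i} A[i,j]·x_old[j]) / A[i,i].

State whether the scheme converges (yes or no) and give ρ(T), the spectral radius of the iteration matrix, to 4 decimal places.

Split A = D + L + U, D = diag(5, 11.7, -10.2, -8.6).
T_J = -D⁻¹(L+U): T[1,0] = -(-1.6)/(11.7) = +0.1368; T[1,1] = 0.
  T[0,:] = [+0.0000, +0.6400, -0.4200, +0.1600]
  T[1,:] = [+0.1368, +0.0000, +0.2564, -0.3162]
  T[2,:] = [-0.0686, +0.3235, +0.0000, +0.3137]
  T[3,:] = [+0.1628, -0.3605, +0.1860, +0.0000]
|eigenvalues of T|: 0.7791, 0.3547, 0.2424, 0.2424.
ρ = 0.7791; 0.7791 < 1: convergent.

yes, ρ = 0.7791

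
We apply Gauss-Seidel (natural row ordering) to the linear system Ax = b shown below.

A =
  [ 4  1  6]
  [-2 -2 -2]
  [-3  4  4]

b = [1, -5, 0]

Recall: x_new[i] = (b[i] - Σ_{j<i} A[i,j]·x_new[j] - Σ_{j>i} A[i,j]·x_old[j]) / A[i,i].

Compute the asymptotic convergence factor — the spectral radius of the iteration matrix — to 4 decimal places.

Diagonal D = diag(4, -2, 4); L, U strict lower/upper.
GS T = -(D+L)⁻¹U: row 0 first, T[0,2] = -(6)/(4) = -1.5000; later rows by forward substitution.
  T[0,:] = [+0.0000  -0.2500  -1.5000]
  T[1,:] = [+0.0000  +0.2500  +0.5000]
  T[2,:] = [+0.0000  -0.4375  -1.6250]
|λ(T)| sorted: 1.5000, 0.1250, 0.0000.
ρ = 1.5000; 1.5000 > 1, so it fails to converge.

1.5000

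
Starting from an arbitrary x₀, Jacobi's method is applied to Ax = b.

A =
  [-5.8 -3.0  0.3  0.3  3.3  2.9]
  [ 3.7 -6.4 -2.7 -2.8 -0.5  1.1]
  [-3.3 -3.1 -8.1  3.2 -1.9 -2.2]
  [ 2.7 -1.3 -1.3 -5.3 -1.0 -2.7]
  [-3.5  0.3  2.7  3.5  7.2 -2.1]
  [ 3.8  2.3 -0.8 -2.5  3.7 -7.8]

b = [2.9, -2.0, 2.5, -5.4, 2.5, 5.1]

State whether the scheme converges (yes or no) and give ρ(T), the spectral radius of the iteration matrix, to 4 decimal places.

Split A = D + L + U, D = diag(-5.8, -6.4, -8.1, -5.3, 7.2, -7.8).
Jacobi: T = -D⁻¹(L+U), T[5,2] = -(-0.8)/(-7.8) = -0.1026; T[5,5] = 0.
  T[0,:] = [+0.0000 -0.5172 +0.0517 +0.0517 +0.5690 +0.5000]
  T[1,:] = [+0.5781 +0.0000 -0.4219 -0.4375 -0.0781 +0.1719]
  T[2,:] = [-0.4074 -0.3827 +0.0000 +0.3951 -0.2346 -0.2716]
  T[3,:] = [+0.5094 -0.2453 -0.2453 +0.0000 -0.1887 -0.5094]
  T[4,:] = [+0.4861 -0.0417 -0.3750 -0.4861 +0.0000 +0.2917]
  T[5,:] = [+0.4872 +0.2949 -0.1026 -0.3205 +0.4744 +0.0000]
moduli |λ_i(T)| = 1.1267, 0.6643, 0.6643, 0.2014, 0.2014, 0.1703.
ρ(T) = max|λ| = 1.1267; 1.1267 > 1 ⇒ diverges.

no, ρ = 1.1267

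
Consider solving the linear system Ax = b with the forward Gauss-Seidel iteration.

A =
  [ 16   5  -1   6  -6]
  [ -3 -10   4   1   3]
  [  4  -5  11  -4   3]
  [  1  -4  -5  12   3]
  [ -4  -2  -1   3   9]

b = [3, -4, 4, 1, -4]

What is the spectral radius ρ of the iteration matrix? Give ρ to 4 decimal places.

0.8247

Write A = D+L+U with D = diag(16, -10, 11, 12, 9).
Gauss-Seidel: T = -(D+L)⁻¹U, row 0 first, T[0,2] = -(-1)/(16) = +0.0625; later rows by forward substitution.
  T[0,:] = [+0.0000 -0.3125 +0.0625 -0.3750 +0.3750]
  T[1,:] = [+0.0000 +0.0938 +0.3813 +0.2125 +0.1875]
  T[2,:] = [+0.0000 +0.1562 +0.1506 +0.5966 -0.3239]
  T[3,:] = [+0.0000 +0.1224 +0.1846 +0.3507 -0.3537]
  T[4,:] = [+0.0000 -0.1415 +0.0677 -0.1700 +0.2902]
|eigenvalues of T|: 0.8247, 0.2085, 0.2085, 0.1408, 0.0000.
ρ(T) = max|λ| = 0.8247; 0.8247 < 1, so it converges for any x₀.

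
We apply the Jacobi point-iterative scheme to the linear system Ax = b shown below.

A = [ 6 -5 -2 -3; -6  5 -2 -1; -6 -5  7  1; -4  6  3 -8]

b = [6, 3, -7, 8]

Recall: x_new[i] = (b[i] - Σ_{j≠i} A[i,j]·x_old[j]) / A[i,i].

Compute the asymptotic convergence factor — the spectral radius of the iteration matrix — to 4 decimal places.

1.5249

A = D + L + U where D = diag(6, 5, 7, -8).
Jacobi T = -D⁻¹(L+U): T[0,2] = -(-2)/(6) = +0.3333; T[0,0] = 0.
  T[0,:] = [+0.0000, +0.8333, +0.3333, +0.5000]
  T[1,:] = [+1.2000, +0.0000, +0.4000, +0.2000]
  T[2,:] = [+0.8571, +0.7143, +0.0000, -0.1429]
  T[3,:] = [-0.5000, +0.7500, +0.3750, +0.0000]
|λ(T)| sorted: 1.5249, 0.7682, 0.5712, 0.5712.
ρ(T) = max|λ| = 1.5249; 1.5249 > 1, so it fails to converge.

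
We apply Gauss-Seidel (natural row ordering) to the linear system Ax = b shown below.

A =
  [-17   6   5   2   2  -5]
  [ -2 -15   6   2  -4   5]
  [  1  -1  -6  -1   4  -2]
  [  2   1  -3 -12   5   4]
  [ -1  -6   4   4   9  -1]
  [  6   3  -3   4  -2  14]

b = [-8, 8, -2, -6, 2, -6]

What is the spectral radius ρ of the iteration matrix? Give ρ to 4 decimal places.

0.9225

Split A = D + L + U, D = diag(-17, -15, -6, -12, 9, 14).
T_GS = -(D+L)⁻¹U: row 0 first, T[0,3] = -(2)/(-17) = +0.1176; later rows by forward substitution.
  T[0,:] = [+0.0000, +0.3529, +0.2941, +0.1176, +0.1176, -0.2941]
  T[1,:] = [+0.0000, -0.0471, +0.3608, +0.1176, -0.2824, +0.3725]
  T[2,:] = [+0.0000, +0.0667, -0.0111, -0.1667, +0.7333, -0.4444]
  T[3,:] = [+0.0000, +0.0382, +0.0819, +0.0711, +0.2294, +0.4265]
  T[4,:] = [+0.0000, -0.0388, +0.2418, +0.1340, -0.6031, +0.3348]
  T[5,:] = [+0.0000, -0.1434, -0.1946, -0.1125, +0.0155, -0.1230]
eigenvalue magnitudes: 0.9225, 0.3040, 0.2387, 0.2387, 0.0292, 0.0000.
spectral radius ρ = 0.9225; 0.9225 < 1 ⇒ converges.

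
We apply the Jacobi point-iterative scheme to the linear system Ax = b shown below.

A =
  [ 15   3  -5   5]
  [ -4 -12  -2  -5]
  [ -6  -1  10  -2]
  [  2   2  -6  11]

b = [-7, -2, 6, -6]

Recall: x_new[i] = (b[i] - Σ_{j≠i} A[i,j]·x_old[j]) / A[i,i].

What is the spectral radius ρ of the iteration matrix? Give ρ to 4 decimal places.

0.8407

Split A = D + L + U, D = diag(15, -12, 10, 11).
T_J = -D⁻¹(L+U): T[2,3] = -(-2)/(10) = +0.2000; T[2,2] = 0.
  T[0,:] = [+0.0000 -0.2000 +0.3333 -0.3333]
  T[1,:] = [-0.3333 +0.0000 -0.1667 -0.4167]
  T[2,:] = [+0.6000 +0.1000 +0.0000 +0.2000]
  T[3,:] = [-0.1818 -0.1818 +0.5455 +0.0000]
eigenvalue magnitudes: 0.8407, 0.3750, 0.3750, 0.0949.
ρ(T) = max|λ| = 0.8407; 0.8407 < 1, so it converges for any x₀.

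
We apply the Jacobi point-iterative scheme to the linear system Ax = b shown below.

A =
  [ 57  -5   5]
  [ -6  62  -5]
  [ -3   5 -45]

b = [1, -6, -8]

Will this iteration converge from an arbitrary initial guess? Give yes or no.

yes

Diagonal D = diag(57, 62, -45); L, U strict lower/upper.
Jacobi: T = -D⁻¹(L+U), T[2,0] = -(-3)/(-45) = -0.0667; T[2,2] = 0.
  T[0,:] = [+0.0000 +0.0877 -0.0877]
  T[1,:] = [+0.0968 +0.0000 +0.0806]
  T[2,:] = [-0.0667 +0.1111 +0.0000]
|roots of det(T-λI)|: 0.1769, 0.0894, 0.0894.
ρ = 0.1769; 0.1769 < 1: convergent.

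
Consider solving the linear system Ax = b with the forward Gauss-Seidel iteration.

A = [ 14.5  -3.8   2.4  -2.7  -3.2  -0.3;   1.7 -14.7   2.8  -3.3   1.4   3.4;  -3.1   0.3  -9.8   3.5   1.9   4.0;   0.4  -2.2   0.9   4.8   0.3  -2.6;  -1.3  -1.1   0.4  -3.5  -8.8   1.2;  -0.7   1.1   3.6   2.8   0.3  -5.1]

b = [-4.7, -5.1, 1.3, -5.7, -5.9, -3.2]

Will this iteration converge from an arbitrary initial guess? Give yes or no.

Diagonal D = diag(14.5, -14.7, -9.8, 4.8, -8.8, -5.1); L, U strict lower/upper.
T_GS = -(D+L)⁻¹U: row 0 first, T[0,2] = -(2.4)/(14.5) = -0.1655; later rows by forward substitution.
  T[0,:] = [+0.0000  +0.2621  -0.1655  +0.1862  +0.2207  +0.0207]
  T[1,:] = [+0.0000  +0.0303  +0.1713  -0.2030  +0.1208  +0.2337]
  T[2,:] = [+0.0000  -0.0820  +0.0576  +0.2920  +0.1278  +0.4088]
  T[3,:] = [+0.0000  +0.0074  +0.0815  -0.1633  -0.0495  +0.5704]
  T[4,:] = [+0.0000  -0.0492  -0.0268  +0.0761  -0.0222  -0.1042]
  T[5,:] = [+0.0000  -0.0861  +0.1435  +0.0516  +0.0575  +0.6431]
|roots of det(T-λI)|: 0.7635, 0.1671, 0.1671, 0.0313, 0.0313, 0.0000.
ρ(T) = max|λ| = 0.7635; 0.7635 < 1 ⇒ converges.

yes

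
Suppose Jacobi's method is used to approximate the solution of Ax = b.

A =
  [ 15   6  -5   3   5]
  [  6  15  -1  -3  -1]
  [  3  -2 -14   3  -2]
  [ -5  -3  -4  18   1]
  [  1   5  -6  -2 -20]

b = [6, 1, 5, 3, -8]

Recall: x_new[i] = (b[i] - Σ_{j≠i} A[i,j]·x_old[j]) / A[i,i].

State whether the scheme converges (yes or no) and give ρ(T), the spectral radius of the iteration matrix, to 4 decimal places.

A = D + L + U where D = diag(15, 15, -14, 18, -20).
Jacobi: T = -D⁻¹(L+U), T[3,4] = -(1)/(18) = -0.0556; T[3,3] = 0.
  T[0,:] = [+0.0000 -0.4000 +0.3333 -0.2000 -0.3333]
  T[1,:] = [-0.4000 +0.0000 +0.0667 +0.2000 +0.0667]
  T[2,:] = [+0.2143 -0.1429 +0.0000 +0.2143 -0.1429]
  T[3,:] = [+0.2778 +0.1667 +0.2222 +0.0000 -0.0556]
  T[4,:] = [+0.0500 +0.2500 -0.3000 -0.1000 +0.0000]
|eigenvalues of T|: 0.5648, 0.3966, 0.3966, 0.3182, 0.2227.
spectral radius ρ = 0.5648; 0.5648 < 1 ⇒ converges.

yes, ρ = 0.5648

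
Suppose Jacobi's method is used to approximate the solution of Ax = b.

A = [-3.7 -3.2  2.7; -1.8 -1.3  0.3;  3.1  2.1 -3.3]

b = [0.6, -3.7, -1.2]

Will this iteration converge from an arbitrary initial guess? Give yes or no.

A = D + L + U where D = diag(-3.7, -1.3, -3.3).
Jacobi: T = -D⁻¹(L+U), T[1,0] = -(-1.8)/(-1.3) = -1.3846; T[1,1] = 0.
  T[0,:] = [+0.0000  -0.8649  +0.7297]
  T[1,:] = [-1.3846  +0.0000  +0.2308]
  T[2,:] = [+0.9394  +0.6364  +0.0000]
|λ(T)| sorted: 1.5968, 1.1411, 0.4558.
ρ = 1.5968; 1.5968 > 1, so it fails to converge.

no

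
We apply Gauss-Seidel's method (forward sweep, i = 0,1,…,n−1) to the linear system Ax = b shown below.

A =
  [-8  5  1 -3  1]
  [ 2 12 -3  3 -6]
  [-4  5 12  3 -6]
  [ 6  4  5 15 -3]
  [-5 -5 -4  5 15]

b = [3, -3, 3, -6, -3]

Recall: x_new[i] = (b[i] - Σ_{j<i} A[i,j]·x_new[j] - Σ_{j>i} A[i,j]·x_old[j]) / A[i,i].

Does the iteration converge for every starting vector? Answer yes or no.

yes

A = D + L + U where D = diag(-8, 12, 12, 15, 15).
T_GS = -(D+L)⁻¹U: row 0 first, T[0,4] = -(1)/(-8) = +0.1250; later rows by forward substitution.
  T[0,:] = [+0.0000, +0.6250, +0.1250, -0.3750, +0.1250]
  T[1,:] = [+0.0000, -0.1042, +0.2292, -0.1875, +0.4792]
  T[2,:] = [+0.0000, +0.2517, -0.0538, -0.2969, +0.3420]
  T[3,:] = [+0.0000, -0.3061, -0.0932, +0.2990, -0.0918]
  T[4,:] = [+0.0000, +0.3428, +0.1348, -0.3663, +0.3232]
|λ(T)| sorted: 0.9151, 0.3373, 0.1648, 0.0512, 0.0000.
spectral radius ρ = 0.9151; 0.9151 < 1: convergent.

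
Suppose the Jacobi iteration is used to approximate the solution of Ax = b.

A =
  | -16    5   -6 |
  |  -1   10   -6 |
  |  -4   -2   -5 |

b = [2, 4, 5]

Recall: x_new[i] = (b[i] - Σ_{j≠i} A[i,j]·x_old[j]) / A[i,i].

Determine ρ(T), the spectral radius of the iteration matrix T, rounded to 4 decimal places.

A = D + L + U where D = diag(-16, 10, -5).
Jacobi T = -D⁻¹(L+U): T[2,1] = -(-2)/(-5) = -0.4000; T[2,2] = 0.
  T[0,:] = [+0.0000 +0.3125 -0.3750]
  T[1,:] = [+0.1000 +0.0000 +0.6000]
  T[2,:] = [-0.8000 -0.4000 +0.0000]
|eigenvalues of T|: 0.5721, 0.4858, 0.4858.
ρ(T) = max|λ| = 0.5721; 0.5721 < 1, so it converges for any x₀.

0.5721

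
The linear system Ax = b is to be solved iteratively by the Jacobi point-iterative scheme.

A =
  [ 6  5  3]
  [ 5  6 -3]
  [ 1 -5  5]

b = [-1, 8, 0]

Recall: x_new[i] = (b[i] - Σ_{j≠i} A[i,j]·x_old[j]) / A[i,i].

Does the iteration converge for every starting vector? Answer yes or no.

no

A = D + L + U where D = diag(6, 6, 5).
T_J = -D⁻¹(L+U): T[0,2] = -(3)/(6) = -0.5000; T[0,0] = 0.
  T[0,:] = [+0.0000, -0.8333, -0.5000]
  T[1,:] = [-0.8333, +0.0000, +0.5000]
  T[2,:] = [-0.2000, +1.0000, +0.0000]
moduli |λ_i(T)| = 1.2962, 0.8333, 0.4629.
spectral radius ρ = 1.2962; 1.2962 > 1: divergent.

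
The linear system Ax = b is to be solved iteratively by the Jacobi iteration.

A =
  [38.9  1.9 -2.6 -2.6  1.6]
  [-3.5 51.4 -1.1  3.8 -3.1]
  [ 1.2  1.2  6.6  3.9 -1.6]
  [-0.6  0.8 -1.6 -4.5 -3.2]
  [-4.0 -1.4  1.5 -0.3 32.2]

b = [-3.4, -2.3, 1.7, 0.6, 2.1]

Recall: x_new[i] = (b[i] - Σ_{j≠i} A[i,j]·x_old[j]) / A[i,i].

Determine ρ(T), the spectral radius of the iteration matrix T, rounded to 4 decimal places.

0.4590

A = D + L + U where D = diag(38.9, 51.4, 6.6, -4.5, 32.2).
Jacobi: T = -D⁻¹(L+U), T[3,2] = -(-1.6)/(-4.5) = -0.3556; T[3,3] = 0.
  T[0,:] = [+0.0000  -0.0488  +0.0668  +0.0668  -0.0411]
  T[1,:] = [+0.0681  +0.0000  +0.0214  -0.0739  +0.0603]
  T[2,:] = [-0.1818  -0.1818  +0.0000  -0.5909  +0.2424]
  T[3,:] = [-0.1333  +0.1778  -0.3556  +0.0000  -0.7111]
  T[4,:] = [+0.1242  +0.0435  -0.0466  +0.0093  +0.0000]
|eigenvalues of T|: 0.4590, 0.3461, 0.1425, 0.1425, 0.0435.
spectral radius ρ = 0.4590; 0.4590 < 1, so it converges for any x₀.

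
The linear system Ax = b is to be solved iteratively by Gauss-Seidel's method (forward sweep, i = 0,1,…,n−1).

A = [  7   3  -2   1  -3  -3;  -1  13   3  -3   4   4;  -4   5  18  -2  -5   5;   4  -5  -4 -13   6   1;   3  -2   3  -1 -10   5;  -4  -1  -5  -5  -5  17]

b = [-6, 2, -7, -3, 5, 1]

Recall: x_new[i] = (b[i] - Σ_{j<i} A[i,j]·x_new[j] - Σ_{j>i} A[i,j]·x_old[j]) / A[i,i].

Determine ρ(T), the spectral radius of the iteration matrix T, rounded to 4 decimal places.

Diagonal D = diag(7, 13, 18, -13, -10, 17); L, U strict lower/upper.
GS T = -(D+L)⁻¹U: row 0 first, T[0,3] = -(1)/(7) = -0.1429; later rows by forward substitution.
  T[0,:] = [+0.0000  -0.4286  +0.2857  -0.1429  +0.4286  +0.4286]
  T[1,:] = [+0.0000  -0.0330  -0.2088  +0.2198  -0.2747  -0.2747]
  T[2,:] = [+0.0000  -0.0861  +0.1215  +0.0183  +0.4493  -0.1062]
  T[3,:] = [+0.0000  -0.0927  +0.1308  -0.1341  +0.5608  +0.3471]
  T[4,:] = [+0.0000  -0.1385  +0.1508  -0.0679  +0.2622  +0.6169]
  T[5,:] = [+0.0000  -0.1961  +0.1735  -0.0747  +0.4589  +0.3370]
|roots of det(T-λI)|: 0.9269, 0.2349, 0.2349, 0.1080, 0.1080, 0.0000.
spectral radius ρ = 0.9269; 0.9269 < 1 ⇒ converges.

0.9269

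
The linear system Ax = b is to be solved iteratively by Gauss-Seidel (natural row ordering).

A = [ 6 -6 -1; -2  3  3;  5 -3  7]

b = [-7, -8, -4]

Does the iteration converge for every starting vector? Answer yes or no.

Write A = D+L+U with D = diag(6, 3, 7).
T_GS = -(D+L)⁻¹U: row 0 first, T[0,1] = -(-6)/(6) = +1.0000; later rows by forward substitution.
  T[0,:] = [+0.0000  +1.0000  +0.1667]
  T[1,:] = [+0.0000  +0.6667  -0.8889]
  T[2,:] = [+0.0000  -0.4286  -0.5000]
|λ(T)| sorted: 0.9326, 0.7659, 0.0000.
ρ = 0.9326; 0.9326 < 1: convergent.

yes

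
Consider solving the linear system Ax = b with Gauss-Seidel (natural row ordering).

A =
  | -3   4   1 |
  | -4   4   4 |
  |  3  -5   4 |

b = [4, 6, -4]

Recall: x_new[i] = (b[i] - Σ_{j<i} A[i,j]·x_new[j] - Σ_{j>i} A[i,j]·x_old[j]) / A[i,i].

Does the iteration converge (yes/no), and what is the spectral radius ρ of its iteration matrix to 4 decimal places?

no, ρ = 1.1328

Let D = diag(-3, 4, 4); L, U the strict triangles.
T_GS = -(D+L)⁻¹U: row 0 first, T[0,1] = -(4)/(-3) = +1.3333; later rows by forward substitution.
  T[0,:] = [+0.0000, +1.3333, +0.3333]
  T[1,:] = [+0.0000, +1.3333, -0.6667]
  T[2,:] = [+0.0000, +0.6667, -1.0833]
|λ(T)| sorted: 1.1328, 0.8828, 0.0000.
spectral radius ρ = 1.1328; 1.1328 > 1, so it fails to converge.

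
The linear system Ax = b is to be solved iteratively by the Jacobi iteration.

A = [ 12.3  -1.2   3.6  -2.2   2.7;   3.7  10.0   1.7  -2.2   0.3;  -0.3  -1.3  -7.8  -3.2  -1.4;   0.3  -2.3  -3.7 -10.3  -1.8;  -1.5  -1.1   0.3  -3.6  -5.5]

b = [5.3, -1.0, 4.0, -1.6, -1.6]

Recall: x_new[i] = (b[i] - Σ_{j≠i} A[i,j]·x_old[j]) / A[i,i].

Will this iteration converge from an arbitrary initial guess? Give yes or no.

yes

A = D + L + U where D = diag(12.3, 10, -7.8, -10.3, -5.5).
T_J = -D⁻¹(L+U): T[2,0] = -(-0.3)/(-7.8) = -0.0385; T[2,2] = 0.
  T[0,:] = [+0.0000  +0.0976  -0.2927  +0.1789  -0.2195]
  T[1,:] = [-0.3700  +0.0000  -0.1700  +0.2200  -0.0300]
  T[2,:] = [-0.0385  -0.1667  +0.0000  -0.4103  -0.1795]
  T[3,:] = [+0.0291  -0.2233  -0.3592  +0.0000  -0.1748]
  T[4,:] = [-0.2727  -0.2000  +0.0545  -0.6545  +0.0000]
moduli |λ_i(T)| = 0.6584, 0.4876, 0.2667, 0.2667, 0.1605.
ρ(T) = max|λ| = 0.6584; 0.6584 < 1, so it converges for any x₀.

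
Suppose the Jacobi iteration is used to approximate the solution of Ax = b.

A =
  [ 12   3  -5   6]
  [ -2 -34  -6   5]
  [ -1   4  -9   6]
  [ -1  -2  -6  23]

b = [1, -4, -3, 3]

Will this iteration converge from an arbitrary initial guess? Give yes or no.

A = D + L + U where D = diag(12, -34, -9, 23).
Jacobi: T = -D⁻¹(L+U), T[1,3] = -(5)/(-34) = +0.1471; T[1,1] = 0.
  T[0,:] = [+0.0000 -0.2500 +0.4167 -0.5000]
  T[1,:] = [-0.0588 +0.0000 -0.1765 +0.1471]
  T[2,:] = [-0.1111 +0.4444 +0.0000 +0.6667]
  T[3,:] = [+0.0435 +0.0870 +0.2609 +0.0000]
moduli |λ_i(T)| = 0.3428, 0.2109, 0.2109, 0.0652.
spectral radius ρ = 0.3428; 0.3428 < 1, so it converges for any x₀.

yes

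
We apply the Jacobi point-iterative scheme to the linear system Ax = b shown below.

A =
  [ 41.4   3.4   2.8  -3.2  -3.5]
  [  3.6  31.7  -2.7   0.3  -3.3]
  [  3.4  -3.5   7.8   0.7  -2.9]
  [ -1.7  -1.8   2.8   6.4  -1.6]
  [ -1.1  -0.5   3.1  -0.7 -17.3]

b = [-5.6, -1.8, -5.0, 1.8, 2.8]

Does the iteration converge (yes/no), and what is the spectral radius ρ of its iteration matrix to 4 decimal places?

yes, ρ = 0.4719

A = D + L + U where D = diag(41.4, 31.7, 7.8, 6.4, -17.3).
Jacobi T = -D⁻¹(L+U): T[2,0] = -(3.4)/(7.8) = -0.4359; T[2,2] = 0.
  T[0,:] = [+0.0000, -0.0821, -0.0676, +0.0773, +0.0845]
  T[1,:] = [-0.1136, +0.0000, +0.0852, -0.0095, +0.1041]
  T[2,:] = [-0.4359, +0.4487, +0.0000, -0.0897, +0.3718]
  T[3,:] = [+0.2656, +0.2812, -0.4375, +0.0000, +0.2500]
  T[4,:] = [-0.0636, -0.0289, +0.1792, -0.0405, +0.0000]
|eigenvalues of T|: 0.4719, 0.2994, 0.2151, 0.0718, 0.0292.
spectral radius ρ = 0.4719; 0.4719 < 1: convergent.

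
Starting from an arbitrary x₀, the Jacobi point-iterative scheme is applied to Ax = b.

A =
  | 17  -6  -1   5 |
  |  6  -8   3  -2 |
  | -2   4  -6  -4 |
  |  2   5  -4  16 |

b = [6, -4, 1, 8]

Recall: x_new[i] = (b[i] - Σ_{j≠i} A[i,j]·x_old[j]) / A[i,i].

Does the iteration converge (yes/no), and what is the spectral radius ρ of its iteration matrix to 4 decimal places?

Diagonal D = diag(17, -8, -6, 16); L, U strict lower/upper.
T_J = -D⁻¹(L+U): T[0,2] = -(-1)/(17) = +0.0588; T[0,0] = 0.
  T[0,:] = [+0.0000 +0.3529 +0.0588 -0.2941]
  T[1,:] = [+0.7500 +0.0000 +0.3750 -0.2500]
  T[2,:] = [-0.3333 +0.6667 +0.0000 -0.6667]
  T[3,:] = [-0.1250 -0.3125 +0.2500 +0.0000]
|eigenvalues of T|: 0.7967, 0.4988, 0.2069, 0.2069.
spectral radius ρ = 0.7967; 0.7967 < 1 ⇒ converges.

yes, ρ = 0.7967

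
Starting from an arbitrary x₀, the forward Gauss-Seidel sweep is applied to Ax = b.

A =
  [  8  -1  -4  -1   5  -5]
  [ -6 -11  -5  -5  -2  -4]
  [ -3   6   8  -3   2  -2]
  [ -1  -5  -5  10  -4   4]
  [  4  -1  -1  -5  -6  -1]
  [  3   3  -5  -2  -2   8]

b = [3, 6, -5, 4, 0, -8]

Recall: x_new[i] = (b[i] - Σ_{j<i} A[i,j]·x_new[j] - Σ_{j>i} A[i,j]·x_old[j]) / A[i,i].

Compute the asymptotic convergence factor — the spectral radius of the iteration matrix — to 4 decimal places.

Let D = diag(8, -11, 8, 10, -6, 8); L, U the strict triangles.
Gauss-Seidel: T = -(D+L)⁻¹U, row 0 first, T[0,4] = -(5)/(8) = -0.6250; later rows by forward substitution.
  T[0,:] = [+0.0000, +0.1250, +0.5000, +0.1250, -0.6250, +0.6250]
  T[1,:] = [+0.0000, -0.0682, -0.7273, -0.5227, +0.1591, -0.7045]
  T[2,:] = [+0.0000, +0.0980, +0.7330, +0.8139, -0.6037, +1.0128]
  T[3,:] = [+0.0000, +0.0274, +0.0528, +0.1581, +0.1152, -0.1834]
  T[4,:] = [+0.0000, +0.0555, +0.2884, -0.0969, -0.4386, +0.3514]
  T[5,:] = [+0.0000, +0.0607, +0.6286, +0.6731, -0.2834, +0.7048]
eigenvalue magnitudes: 1.2164, 0.2812, 0.2737, 0.2737, 0.0208, 0.0000.
ρ(T) = max|λ| = 1.2164; 1.2164 > 1 ⇒ diverges.

1.2164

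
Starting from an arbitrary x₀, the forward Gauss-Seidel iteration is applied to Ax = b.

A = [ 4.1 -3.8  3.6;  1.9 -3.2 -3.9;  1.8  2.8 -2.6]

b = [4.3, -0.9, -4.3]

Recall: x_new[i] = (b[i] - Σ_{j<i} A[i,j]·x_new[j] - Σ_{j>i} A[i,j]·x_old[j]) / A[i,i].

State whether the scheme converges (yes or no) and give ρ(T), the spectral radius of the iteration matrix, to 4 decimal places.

Split A = D + L + U, D = diag(4.1, -3.2, -2.6).
T_GS = -(D+L)⁻¹U: row 0 first, T[0,1] = -(-3.8)/(4.1) = +0.9268; later rows by forward substitution.
  T[0,:] = [+0.0000 +0.9268 -0.8780]
  T[1,:] = [+0.0000 +0.5503 -1.7401]
  T[2,:] = [+0.0000 +1.2343 -2.4818]
eigenvalue magnitudes: 1.3539, 0.5776, 0.0000.
ρ = 1.3539; 1.3539 > 1, so it fails to converge.

no, ρ = 1.3539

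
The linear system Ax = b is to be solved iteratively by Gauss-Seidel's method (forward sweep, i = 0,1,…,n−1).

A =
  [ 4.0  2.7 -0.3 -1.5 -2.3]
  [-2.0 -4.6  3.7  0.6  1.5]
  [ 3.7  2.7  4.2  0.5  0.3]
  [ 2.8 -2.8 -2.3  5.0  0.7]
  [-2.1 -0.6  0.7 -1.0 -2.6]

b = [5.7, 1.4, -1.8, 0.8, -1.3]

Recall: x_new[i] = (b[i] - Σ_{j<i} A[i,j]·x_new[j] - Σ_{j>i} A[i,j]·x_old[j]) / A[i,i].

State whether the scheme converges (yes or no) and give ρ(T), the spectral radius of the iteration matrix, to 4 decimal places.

no, ρ = 1.4624

Write A = D+L+U with D = diag(4, -4.6, 4.2, 5, -2.6).
T_GS = -(D+L)⁻¹U: row 0 first, T[0,4] = -(-2.3)/(4) = +0.5750; later rows by forward substitution.
  T[0,:] = [+0.0000 -0.6750 +0.0750 +0.3750 +0.5750]
  T[1,:] = [+0.0000 +0.2935 +0.7717 -0.0326 +0.0761]
  T[2,:] = [+0.0000 +0.4060 -0.5622 -0.4284 -0.6269]
  T[3,:] = [+0.0000 +0.7291 +0.1316 -0.4253 -0.7078]
  T[4,:] = [+0.0000 +0.3063 -0.4406 -0.2471 -0.3785]
|eigenvalues of T|: 1.4624, 0.2062, 0.2062, 0.1175, 0.0000.
ρ(T) = max|λ| = 1.4624; 1.4624 > 1, so it fails to converge.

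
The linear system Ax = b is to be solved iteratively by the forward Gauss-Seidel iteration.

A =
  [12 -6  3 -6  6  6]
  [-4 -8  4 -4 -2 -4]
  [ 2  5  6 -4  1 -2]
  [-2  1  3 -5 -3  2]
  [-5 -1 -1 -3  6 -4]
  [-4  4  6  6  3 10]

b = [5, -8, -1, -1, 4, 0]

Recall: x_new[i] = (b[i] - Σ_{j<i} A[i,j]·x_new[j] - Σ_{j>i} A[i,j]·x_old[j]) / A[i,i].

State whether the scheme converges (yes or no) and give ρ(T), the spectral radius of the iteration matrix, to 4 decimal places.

no, ρ = 1.1426

A = D + L + U where D = diag(12, -8, 6, -5, 6, 10).
GS T = -(D+L)⁻¹U: row 0 first, T[0,1] = -(-6)/(12) = +0.5000; later rows by forward substitution.
  T[0,:] = [+0.0000  +0.5000  -0.2500  +0.5000  -0.5000  -0.5000]
  T[1,:] = [+0.0000  -0.2500  +0.6250  -0.7500  +0.0000  -0.2500]
  T[2,:] = [+0.0000  +0.0417  -0.4375  +1.1250  +0.0000  +0.7083]
  T[3,:] = [+0.0000  -0.2250  -0.0375  +0.3250  -0.4000  +0.9750]
  T[4,:] = [+0.0000  +0.2694  -0.1958  +0.6417  -0.6167  +0.8139]
  T[5,:] = [+0.0000  +0.3292  -0.0063  -0.5625  +0.2250  -1.3542]
|roots of det(T-λI)|: 1.1426, 0.7896, 0.7896, 0.1935, 0.1935, 0.0000.
spectral radius ρ = 1.1426; 1.1426 > 1: divergent.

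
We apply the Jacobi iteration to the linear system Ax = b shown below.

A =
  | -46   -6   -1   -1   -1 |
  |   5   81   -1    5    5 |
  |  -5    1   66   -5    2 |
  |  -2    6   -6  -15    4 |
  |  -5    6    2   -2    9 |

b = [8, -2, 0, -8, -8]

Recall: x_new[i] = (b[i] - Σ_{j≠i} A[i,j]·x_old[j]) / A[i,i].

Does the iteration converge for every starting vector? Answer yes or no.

Split A = D + L + U, D = diag(-46, 81, 66, -15, 9).
Jacobi: T = -D⁻¹(L+U), T[4,1] = -(6)/(9) = -0.6667; T[4,4] = 0.
  T[0,:] = [+0.0000, -0.1304, -0.0217, -0.0217, -0.0217]
  T[1,:] = [-0.0617, +0.0000, +0.0123, -0.0617, -0.0617]
  T[2,:] = [+0.0758, -0.0152, +0.0000, +0.0758, -0.0303]
  T[3,:] = [-0.1333, +0.4000, -0.4000, +0.0000, +0.2667]
  T[4,:] = [+0.5556, -0.6667, -0.2222, +0.2222, +0.0000]
|roots of det(T-λI)|: 0.3018, 0.2274, 0.1546, 0.1546, 0.0546.
spectral radius ρ = 0.3018; 0.3018 < 1 ⇒ converges.

yes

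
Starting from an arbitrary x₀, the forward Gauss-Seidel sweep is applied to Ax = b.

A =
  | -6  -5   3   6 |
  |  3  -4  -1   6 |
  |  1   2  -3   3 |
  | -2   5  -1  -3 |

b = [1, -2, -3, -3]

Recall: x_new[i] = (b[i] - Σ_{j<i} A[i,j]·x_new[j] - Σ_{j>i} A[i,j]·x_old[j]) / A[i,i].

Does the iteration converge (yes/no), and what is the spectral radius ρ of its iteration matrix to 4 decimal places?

no, ρ = 1.5098

Diagonal D = diag(-6, -4, -3, -3); L, U strict lower/upper.
T_GS = -(D+L)⁻¹U: row 0 first, T[0,2] = -(3)/(-6) = +0.5000; later rows by forward substitution.
  T[0,:] = [+0.0000  -0.8333  +0.5000  +1.0000]
  T[1,:] = [+0.0000  -0.6250  +0.1250  +2.2500]
  T[2,:] = [+0.0000  -0.6944  +0.2500  +2.8333]
  T[3,:] = [+0.0000  -0.2546  -0.2083  +2.1389]
|eigenvalues of T|: 1.5098, 0.4559, 0.2018, 0.0000.
spectral radius ρ = 1.5098; 1.5098 > 1: divergent.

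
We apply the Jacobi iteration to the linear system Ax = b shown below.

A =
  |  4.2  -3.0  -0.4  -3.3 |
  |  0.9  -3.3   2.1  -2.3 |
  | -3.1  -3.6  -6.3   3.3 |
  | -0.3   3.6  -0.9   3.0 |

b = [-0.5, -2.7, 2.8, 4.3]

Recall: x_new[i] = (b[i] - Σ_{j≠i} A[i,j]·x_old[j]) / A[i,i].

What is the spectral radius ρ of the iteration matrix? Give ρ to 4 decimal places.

Split A = D + L + U, D = diag(4.2, -3.3, -6.3, 3).
Jacobi T = -D⁻¹(L+U): T[0,2] = -(-0.4)/(4.2) = +0.0952; T[0,0] = 0.
  T[0,:] = [+0.0000 +0.7143 +0.0952 +0.7857]
  T[1,:] = [+0.2727 +0.0000 +0.6364 -0.6970]
  T[2,:] = [-0.4921 -0.5714 +0.0000 +0.5238]
  T[3,:] = [+0.1000 -1.2000 +0.3000 +0.0000]
|eigenvalues of T|: 1.3320, 0.6922, 0.6922, 0.5960.
ρ(T) = max|λ| = 1.3320; 1.3320 > 1: divergent.

1.3320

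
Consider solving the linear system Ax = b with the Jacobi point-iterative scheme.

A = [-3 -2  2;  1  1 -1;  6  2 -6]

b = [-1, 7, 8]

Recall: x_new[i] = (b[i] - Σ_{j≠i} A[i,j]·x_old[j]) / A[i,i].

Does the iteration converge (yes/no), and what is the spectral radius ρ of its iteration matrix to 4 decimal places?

Write A = D+L+U with D = diag(-3, 1, -6).
T_J = -D⁻¹(L+U): T[2,1] = -(2)/(-6) = +0.3333; T[2,2] = 0.
  T[0,:] = [+0.0000, -0.6667, +0.6667]
  T[1,:] = [-1.0000, +0.0000, +1.0000]
  T[2,:] = [+1.0000, +0.3333, +0.0000]
moduli |λ_i(T)| = 1.5027, 0.7691, 0.7691.
spectral radius ρ = 1.5027; 1.5027 > 1: divergent.

no, ρ = 1.5027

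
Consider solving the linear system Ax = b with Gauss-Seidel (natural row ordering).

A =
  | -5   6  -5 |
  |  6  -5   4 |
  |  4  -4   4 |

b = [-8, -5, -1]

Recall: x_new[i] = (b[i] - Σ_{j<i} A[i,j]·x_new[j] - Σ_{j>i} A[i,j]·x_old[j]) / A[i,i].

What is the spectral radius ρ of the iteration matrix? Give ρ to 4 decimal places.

Write A = D+L+U with D = diag(-5, -5, 4).
Gauss-Seidel: T = -(D+L)⁻¹U, row 0 first, T[0,1] = -(6)/(-5) = +1.2000; later rows by forward substitution.
  T[0,:] = [+0.0000  +1.2000  -1.0000]
  T[1,:] = [+0.0000  +1.4400  -0.4000]
  T[2,:] = [+0.0000  +0.2400  +0.6000]
|eigenvalues of T|: 1.3035, 0.7365, 0.0000.
spectral radius ρ = 1.3035; 1.3035 > 1: divergent.

1.3035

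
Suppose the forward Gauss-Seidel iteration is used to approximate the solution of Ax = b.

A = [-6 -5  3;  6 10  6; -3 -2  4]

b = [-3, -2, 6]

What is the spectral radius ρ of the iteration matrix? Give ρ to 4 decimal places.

A = D + L + U where D = diag(-6, 10, 4).
Gauss-Seidel: T = -(D+L)⁻¹U, row 0 first, T[0,2] = -(3)/(-6) = +0.5000; later rows by forward substitution.
  T[0,:] = [+0.0000 -0.8333 +0.5000]
  T[1,:] = [+0.0000 +0.5000 -0.9000]
  T[2,:] = [+0.0000 -0.3750 -0.0750]
moduli |λ_i(T)| = 0.8607, 0.4357, 0.0000.
ρ = 0.8607; 0.8607 < 1: convergent.

0.8607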